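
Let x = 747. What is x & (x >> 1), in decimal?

97

x = 1011101011 = 747
x>>1 = 0101110101
AND  = 0001100001 = 97
(x & (x >> 1) has a 1 wherever x has two consecutive 1 bits.)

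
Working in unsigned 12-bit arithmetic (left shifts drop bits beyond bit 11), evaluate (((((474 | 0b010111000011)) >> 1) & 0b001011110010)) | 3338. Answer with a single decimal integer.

474 = 000111011010
0b010111000011 = 010111000011
→ | → 010111011011 = 1499
→ >> 1 → 001011101101 = 749
0b001011110010 = 001011110010
→ & → 001011100000 = 736
3338 = 110100001010
→ | → 111111101010 = 4074

4074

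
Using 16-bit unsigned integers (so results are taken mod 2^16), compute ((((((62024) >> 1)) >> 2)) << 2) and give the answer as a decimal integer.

62024 = 1111001001001000
→ >> 1 → 0111100100100100 = 31012
→ >> 2 → 0001111001001001 = 7753
→ << 2 (mod 2^16) → 0111100100100100 = 31012

31012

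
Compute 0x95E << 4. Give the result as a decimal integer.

38368

0x95E = 0000100101011110
shift left by 4 → 1001010111100000 = 38368
(equivalently, 2398 × 2^4 = 2398 × 16)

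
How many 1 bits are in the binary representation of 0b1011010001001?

6

n = 1011010001001
Count the 1s: 1 + 1 + 1 + 1 + 1 + 1 = 6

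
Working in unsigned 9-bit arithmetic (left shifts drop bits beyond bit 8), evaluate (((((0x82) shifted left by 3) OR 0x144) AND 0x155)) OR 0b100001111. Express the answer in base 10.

0x82 = 010000010
→ shifted left by 3 (mod 2^9) → 000010000 = 16
0x144 = 101000100
→ OR → 101010100 = 340
0x155 = 101010101
→ AND → 101010100 = 340
0b100001111 = 100001111
→ OR → 101011111 = 351

351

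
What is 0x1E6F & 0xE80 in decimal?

0x1E6F = 1111001101111
0xE80 = 0111010000000
AND → 0111000000000 = 3584

3584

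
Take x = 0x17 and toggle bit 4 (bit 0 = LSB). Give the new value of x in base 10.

x = 000010111
bit 4 is currently 1; toggle it via x ^ (1 << 4) = x ^ 16
→ 000000111 = 7

7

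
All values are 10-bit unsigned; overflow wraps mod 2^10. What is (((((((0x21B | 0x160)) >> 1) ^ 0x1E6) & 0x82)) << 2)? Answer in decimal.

0x21B = 1000011011
0x160 = 0101100000
→ | → 1101111011 = 891
→ >> 1 → 0110111101 = 445
0x1E6 = 0111100110
→ ^ → 0001011011 = 91
0x82 = 0010000010
→ & → 0000000010 = 2
→ << 2 (mod 2^10) → 0000001000 = 8

8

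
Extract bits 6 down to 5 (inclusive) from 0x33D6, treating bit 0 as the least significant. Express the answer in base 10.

2

v = 11001111010110
Shift right by 5: 110011110
Mask low 2 bits: 10 = 2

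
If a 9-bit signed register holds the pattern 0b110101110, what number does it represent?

pattern = 110101110 (MSB is 1 ⇒ negative)
Invert: 001010001, add 1 → 001010010 = 82, so the value is -82.
(Equivalently: 430 - 2^9 = 430 - 512 = -82.)

-82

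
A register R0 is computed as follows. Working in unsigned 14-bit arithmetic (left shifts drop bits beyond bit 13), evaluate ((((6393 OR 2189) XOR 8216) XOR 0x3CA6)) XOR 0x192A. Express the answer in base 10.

7529

6393 = 01100011111001
2189 = 00100010001101
→ OR → 01100011111101 = 6397
8216 = 10000000011000
→ XOR → 11100011100101 = 14565
0x3CA6 = 11110010100110
→ XOR → 00010001000011 = 1091
0x192A = 01100100101010
→ XOR → 01110101101001 = 7529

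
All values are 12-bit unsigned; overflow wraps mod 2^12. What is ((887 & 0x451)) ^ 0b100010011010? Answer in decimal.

2251

887 = 001101110111
0x451 = 010001010001
→ & → 000001010001 = 81
0b100010011010 = 100010011010
→ ^ → 100011001011 = 2251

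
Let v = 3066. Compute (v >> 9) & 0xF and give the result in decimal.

5

v = 00101111111010
Shift right by 9: 00101
Mask low 4 bits: 0101 = 5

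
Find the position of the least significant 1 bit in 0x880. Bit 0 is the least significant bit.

0x880 = 100010000000
Trailing zeros: 7, so the lowest set bit is bit 7 (value 128).

7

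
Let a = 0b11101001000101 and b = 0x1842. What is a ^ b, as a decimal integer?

8711

a = 11101001000101
0x1842 = 01100001000010
XOR → 10001000000111 = 8711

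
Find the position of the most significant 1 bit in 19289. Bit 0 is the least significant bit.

14

19289 = 100101101011001
The topmost 1 is at position 14 (since 2^14 = 16384 ≤ 19289 < 32768).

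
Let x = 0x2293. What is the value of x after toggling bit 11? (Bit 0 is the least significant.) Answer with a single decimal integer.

10899

x = 10001010010011
bit 11 is currently 0; toggle it via x ^ (1 << 11) = x ^ 2048
→ 10101010010011 = 10899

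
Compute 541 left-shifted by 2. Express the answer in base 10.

541 = 001000011101
shift left by 2 → 100001110100 = 2164
(equivalently, 541 × 2^2 = 541 × 4)

2164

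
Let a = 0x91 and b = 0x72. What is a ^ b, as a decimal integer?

0x91 = 10010001
0x72 = 01110010
XOR → 11100011 = 227

227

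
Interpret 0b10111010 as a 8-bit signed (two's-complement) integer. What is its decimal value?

-70

pattern = 10111010 (MSB is 1 ⇒ negative)
Invert: 01000101, add 1 → 01000110 = 70, so the value is -70.
(Equivalently: 186 - 2^8 = 186 - 256 = -70.)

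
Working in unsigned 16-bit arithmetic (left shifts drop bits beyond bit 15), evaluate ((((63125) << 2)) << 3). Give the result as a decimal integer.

63125 = 1111011010010101
→ << 2 (mod 2^16) → 1101101001010100 = 55892
→ << 3 (mod 2^16) → 1101001010100000 = 53920

53920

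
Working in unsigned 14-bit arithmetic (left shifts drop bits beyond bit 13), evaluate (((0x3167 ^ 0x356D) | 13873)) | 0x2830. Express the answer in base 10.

0x3167 = 11000101100111
0x356D = 11010101101101
→ ^ → 00010000001010 = 1034
13873 = 11011000110001
→ | → 11011000111011 = 13883
0x2830 = 10100000110000
→ | → 11111000111011 = 15931

15931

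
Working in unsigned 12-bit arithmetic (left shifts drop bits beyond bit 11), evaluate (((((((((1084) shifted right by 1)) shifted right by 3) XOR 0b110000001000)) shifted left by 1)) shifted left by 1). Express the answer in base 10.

1084 = 010000111100
→ shifted right by 1 → 001000011110 = 542
→ shifted right by 3 → 000001000011 = 67
0b110000001000 = 110000001000
→ XOR → 110001001011 = 3147
→ shifted left by 1 (mod 2^12) → 100010010110 = 2198
→ shifted left by 1 (mod 2^12) → 000100101100 = 300

300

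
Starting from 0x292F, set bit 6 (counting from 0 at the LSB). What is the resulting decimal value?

x = 0010100100101111
bit 6 is currently 0; set it via x | (1 << 6) = x | 64
→ 0010100101101111 = 10607

10607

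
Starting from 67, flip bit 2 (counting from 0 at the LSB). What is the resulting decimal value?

x = 00001000011
bit 2 is currently 0; toggle it via x ^ (1 << 2) = x ^ 4
→ 00001000111 = 71

71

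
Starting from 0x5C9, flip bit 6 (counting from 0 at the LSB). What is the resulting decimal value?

1417

x = 000010111001001
bit 6 is currently 1; toggle it via x ^ (1 << 6) = x ^ 64
→ 000010110001001 = 1417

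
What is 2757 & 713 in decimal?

2757 = 101011000101
713 = 001011001001
AND → 001011000001 = 705

705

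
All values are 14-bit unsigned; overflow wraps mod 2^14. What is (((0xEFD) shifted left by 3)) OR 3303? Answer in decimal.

0xEFD = 00111011111101
→ shifted left by 3 (mod 2^14) → 11011111101000 = 14312
3303 = 00110011100111
→ OR → 11111111101111 = 16367

16367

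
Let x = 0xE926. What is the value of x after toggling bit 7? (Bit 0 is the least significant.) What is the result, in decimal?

x = 1110100100100110
bit 7 is currently 0; toggle it via x ^ (1 << 7) = x ^ 128
→ 1110100110100110 = 59814

59814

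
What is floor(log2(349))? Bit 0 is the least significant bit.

8

349 = 101011101
The topmost 1 is at position 8 (since 2^8 = 256 ≤ 349 < 512).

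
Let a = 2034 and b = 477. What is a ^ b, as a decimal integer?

2034 = 11111110010
477 = 00111011101
XOR → 11000101111 = 1583

1583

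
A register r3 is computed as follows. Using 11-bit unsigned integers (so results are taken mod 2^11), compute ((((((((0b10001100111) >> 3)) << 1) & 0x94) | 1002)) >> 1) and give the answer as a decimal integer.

0b10001100111 = 10001100111
→ >> 3 → 00010001100 = 140
→ << 1 (mod 2^11) → 00100011000 = 280
0x94 = 00010010100
→ & → 00000010000 = 16
1002 = 01111101010
→ | → 01111111010 = 1018
→ >> 1 → 00111111101 = 509

509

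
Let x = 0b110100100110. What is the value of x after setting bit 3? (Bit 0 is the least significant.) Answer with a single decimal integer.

x = 110100100110
bit 3 is currently 0; set it via x | (1 << 3) = x | 8
→ 110100101110 = 3374

3374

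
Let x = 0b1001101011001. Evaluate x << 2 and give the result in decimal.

19812

x = 001001101011001
shift left by 2 → 100110101100100 = 19812
(equivalently, 4953 × 2^2 = 4953 × 4)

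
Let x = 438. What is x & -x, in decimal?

x = 110110110 = 438
-x (two's complement) = …001001010
AND   = 000000010 = 2
(x & -x isolates the lowest set bit of x.)

2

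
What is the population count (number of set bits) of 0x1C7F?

10

0x1C7F = 1110001111111
Count the 1s: 1 + 1 + 1 + 1 + 1 + 1 + 1 + 1 + 1 + 1 = 10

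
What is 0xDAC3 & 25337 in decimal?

0xDAC3 = 1101101011000011
25337 = 0110001011111001
AND → 0100001011000001 = 17089

17089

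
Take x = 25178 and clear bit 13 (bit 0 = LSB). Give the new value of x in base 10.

16986

x = 110001001011010
bit 13 is currently 1; clear it via x & ~(1 << 13) = x & ~8192
→ 100001001011010 = 16986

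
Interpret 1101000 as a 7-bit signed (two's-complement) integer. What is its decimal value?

-24

pattern = 1101000 (MSB is 1 ⇒ negative)
Invert: 0010111, add 1 → 0011000 = 24, so the value is -24.
(Equivalently: 104 - 2^7 = 104 - 128 = -24.)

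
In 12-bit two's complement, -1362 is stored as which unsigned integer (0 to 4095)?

1362 in 12 bits: 010101010010
Invert: 101010101101
Add 1:  101010101110 = 2734
(Check: 2^12 - 1362 = 4096 - 1362 = 2734.)

2734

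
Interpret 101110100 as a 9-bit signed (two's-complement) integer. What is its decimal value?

pattern = 101110100 (MSB is 1 ⇒ negative)
Invert: 010001011, add 1 → 010001100 = 140, so the value is -140.
(Equivalently: 372 - 2^9 = 372 - 512 = -140.)

-140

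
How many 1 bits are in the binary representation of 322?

322 = 101000010
Count the 1s: 1 + 1 + 1 = 3

3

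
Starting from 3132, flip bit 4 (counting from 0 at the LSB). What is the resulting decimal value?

3116

x = 110000111100
bit 4 is currently 1; toggle it via x ^ (1 << 4) = x ^ 16
→ 110000101100 = 3116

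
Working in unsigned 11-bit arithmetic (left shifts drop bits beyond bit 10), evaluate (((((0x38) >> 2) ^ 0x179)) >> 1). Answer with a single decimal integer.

187

0x38 = 00000111000
→ >> 2 → 00000001110 = 14
0x179 = 00101111001
→ ^ → 00101110111 = 375
→ >> 1 → 00010111011 = 187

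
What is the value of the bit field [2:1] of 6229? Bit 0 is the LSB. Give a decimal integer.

2

v = 001100001010101
Shift right by 1: 00110000101010
Mask low 2 bits: 10 = 2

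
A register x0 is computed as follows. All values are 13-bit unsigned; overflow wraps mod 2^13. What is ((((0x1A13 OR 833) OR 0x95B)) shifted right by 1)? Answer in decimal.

3501

0x1A13 = 1101000010011
833 = 0001101000001
→ OR → 1101101010011 = 6995
0x95B = 0100101011011
→ OR → 1101101011011 = 7003
→ shifted right by 1 → 0110110101101 = 3501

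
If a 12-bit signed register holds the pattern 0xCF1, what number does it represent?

pattern = 110011110001 (MSB is 1 ⇒ negative)
Invert: 001100001110, add 1 → 001100001111 = 783, so the value is -783.
(Equivalently: 3313 - 2^12 = 3313 - 4096 = -783.)

-783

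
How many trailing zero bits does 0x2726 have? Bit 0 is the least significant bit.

0x2726 = 10011100100110
Trailing zeros: 1, so the lowest set bit is bit 1 (value 2).

1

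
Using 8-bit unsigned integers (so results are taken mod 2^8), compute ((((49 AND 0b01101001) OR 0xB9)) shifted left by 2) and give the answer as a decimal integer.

49 = 00110001
0b01101001 = 01101001
→ AND → 00100001 = 33
0xB9 = 10111001
→ OR → 10111001 = 185
→ shifted left by 2 (mod 2^8) → 11100100 = 228

228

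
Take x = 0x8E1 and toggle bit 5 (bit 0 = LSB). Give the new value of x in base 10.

x = 0100011100001
bit 5 is currently 1; toggle it via x ^ (1 << 5) = x ^ 32
→ 0100011000001 = 2241

2241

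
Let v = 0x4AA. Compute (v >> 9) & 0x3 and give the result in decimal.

v = 010010101010
Shift right by 9: 010
Mask low 2 bits: 10 = 2

2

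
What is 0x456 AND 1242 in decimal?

1106

0x456 = 10001010110
1242 = 10011011010
AND → 10001010010 = 1106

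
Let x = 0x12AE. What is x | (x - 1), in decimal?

x = 1001010101110 = 4782
x - 1 = 1001010101101
OR    = 1001010101111 = 4783
(x | (x - 1) sets all bits below the lowest set bit.)

4783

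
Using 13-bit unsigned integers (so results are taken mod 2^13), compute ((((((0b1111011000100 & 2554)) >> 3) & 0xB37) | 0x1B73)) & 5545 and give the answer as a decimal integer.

4385

0b1111011000100 = 1111011000100
2554 = 0100111111010
→ & → 0100011000000 = 2240
→ >> 3 → 0000100011000 = 280
0xB37 = 0101100110111
→ & → 0000100010000 = 272
0x1B73 = 1101101110011
→ | → 1101101110011 = 7027
5545 = 1010110101001
→ & → 1000100100001 = 4385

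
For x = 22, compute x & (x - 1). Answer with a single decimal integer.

x = 10110 = 22
x - 1 = 10101
AND   = 10100 = 20
(x & (x - 1) clears the lowest set bit of x.)

20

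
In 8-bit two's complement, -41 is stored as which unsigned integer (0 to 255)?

41 in 8 bits: 00101001
Invert: 11010110
Add 1:  11010111 = 215
(Check: 2^8 - 41 = 256 - 41 = 215.)

215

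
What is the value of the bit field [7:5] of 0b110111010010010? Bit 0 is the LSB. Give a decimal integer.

v = 110111010010010
Shift right by 5: 1101110100
Mask low 3 bits: 100 = 4

4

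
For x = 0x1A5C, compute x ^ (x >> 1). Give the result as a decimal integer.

x = 1101001011100 = 6748
x>>1 = 0110100101110
XOR  = 1011101110010 = 6002
(x ^ (x >> 1) gives the standard binary-reflected Gray code of x.)

6002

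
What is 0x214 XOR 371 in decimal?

0x214 = 1000010100
371 = 0101110011
XOR → 1101100111 = 871

871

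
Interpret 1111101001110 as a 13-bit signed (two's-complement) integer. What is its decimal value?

pattern = 1111101001110 (MSB is 1 ⇒ negative)
Invert: 0000010110001, add 1 → 0000010110010 = 178, so the value is -178.
(Equivalently: 8014 - 2^13 = 8014 - 8192 = -178.)

-178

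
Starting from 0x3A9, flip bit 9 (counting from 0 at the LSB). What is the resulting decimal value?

x = 1110101001
bit 9 is currently 1; toggle it via x ^ (1 << 9) = x ^ 512
→ 0110101001 = 425

425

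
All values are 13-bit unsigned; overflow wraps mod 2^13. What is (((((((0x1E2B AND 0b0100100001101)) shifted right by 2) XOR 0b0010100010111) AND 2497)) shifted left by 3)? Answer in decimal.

2056

0x1E2B = 1111000101011
0b0100100001101 = 0100100001101
→ AND → 0100000001001 = 2057
→ shifted right by 2 → 0001000000010 = 514
0b0010100010111 = 0010100010111
→ XOR → 0011100010101 = 1813
2497 = 0100111000001
→ AND → 0000100000001 = 257
→ shifted left by 3 (mod 2^13) → 0100000001000 = 2056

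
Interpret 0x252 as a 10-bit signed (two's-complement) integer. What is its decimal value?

-430

pattern = 1001010010 (MSB is 1 ⇒ negative)
Invert: 0110101101, add 1 → 0110101110 = 430, so the value is -430.
(Equivalently: 594 - 2^10 = 594 - 1024 = -430.)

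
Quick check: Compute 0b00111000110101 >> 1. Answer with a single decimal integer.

x = 111000110101
shift right by 1 → 011100011010 = 1818
(equivalently, floor(3637 / 2))

1818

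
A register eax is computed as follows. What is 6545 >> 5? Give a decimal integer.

204

6545 = 1100110010001
shift right by 5 → 0000011001100 = 204
(equivalently, floor(6545 / 32))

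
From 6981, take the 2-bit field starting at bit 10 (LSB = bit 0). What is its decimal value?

2

v = 1101101000101
Shift right by 10: 110
Mask low 2 bits: 10 = 2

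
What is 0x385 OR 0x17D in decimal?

0x385 = 1110000101
0x17D = 0101111101
 OR → 1111111101 = 1021

1021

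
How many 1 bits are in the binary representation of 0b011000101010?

n = 11000101010
Count the 1s: 1 + 1 + 1 + 1 + 1 = 5

5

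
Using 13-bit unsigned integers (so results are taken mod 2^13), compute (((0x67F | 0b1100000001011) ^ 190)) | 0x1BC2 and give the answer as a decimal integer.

8131

0x67F = 0011001111111
0b1100000001011 = 1100000001011
→ | → 1111001111111 = 7807
190 = 0000010111110
→ ^ → 1111011000001 = 7873
0x1BC2 = 1101111000010
→ | → 1111111000011 = 8131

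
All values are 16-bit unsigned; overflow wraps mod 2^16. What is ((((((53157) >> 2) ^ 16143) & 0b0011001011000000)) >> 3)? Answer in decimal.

53157 = 1100111110100101
→ >> 2 → 0011001111101001 = 13289
16143 = 0011111100001111
→ ^ → 0000110011100110 = 3302
0b0011001011000000 = 0011001011000000
→ & → 0000000011000000 = 192
→ >> 3 → 0000000000011000 = 24

24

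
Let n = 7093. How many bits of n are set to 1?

7093 = 1101110110101
Count the 1s: 1 + 1 + 1 + 1 + 1 + 1 + 1 + 1 + 1 = 9

9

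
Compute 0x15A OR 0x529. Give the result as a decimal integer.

0x15A = 00101011010
0x529 = 10100101001
 OR → 10101111011 = 1403

1403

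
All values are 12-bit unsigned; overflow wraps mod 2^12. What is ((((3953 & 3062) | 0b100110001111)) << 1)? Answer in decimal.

3953 = 111101110001
3062 = 101111110110
→ & → 101101110000 = 2928
0b100110001111 = 100110001111
→ | → 101111111111 = 3071
→ << 1 (mod 2^12) → 011111111110 = 2046

2046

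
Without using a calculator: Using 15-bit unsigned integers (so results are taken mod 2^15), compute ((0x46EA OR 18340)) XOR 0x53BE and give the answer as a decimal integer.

0x46EA = 100011011101010
18340 = 100011110100100
→ OR → 100011111101110 = 18414
0x53BE = 101001110111110
→ XOR → 001010001010000 = 5200

5200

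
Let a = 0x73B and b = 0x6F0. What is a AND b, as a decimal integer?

0x73B = 11100111011
0x6F0 = 11011110000
AND → 11000110000 = 1584

1584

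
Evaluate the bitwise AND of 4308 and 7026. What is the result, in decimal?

4176

4308 = 1000011010100
7026 = 1101101110010
AND → 1000001010000 = 4176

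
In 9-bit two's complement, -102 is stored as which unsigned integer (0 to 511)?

410

102 in 9 bits: 001100110
Invert: 110011001
Add 1:  110011010 = 410
(Check: 2^9 - 102 = 512 - 102 = 410.)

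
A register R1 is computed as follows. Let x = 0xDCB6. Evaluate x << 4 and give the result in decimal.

904032

0xDCB6 = 00001101110010110110
shift left by 4 → 11011100101101100000 = 904032
(equivalently, 56502 × 2^4 = 56502 × 16)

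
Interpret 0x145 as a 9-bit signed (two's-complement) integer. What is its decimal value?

-187

pattern = 101000101 (MSB is 1 ⇒ negative)
Invert: 010111010, add 1 → 010111011 = 187, so the value is -187.
(Equivalently: 325 - 2^9 = 325 - 512 = -187.)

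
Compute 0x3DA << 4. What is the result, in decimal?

15776

0x3DA = 00001111011010
shift left by 4 → 11110110100000 = 15776
(equivalently, 986 × 2^4 = 986 × 16)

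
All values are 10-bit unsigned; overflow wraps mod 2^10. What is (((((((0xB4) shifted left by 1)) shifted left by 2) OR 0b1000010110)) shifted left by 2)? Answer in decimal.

0xB4 = 0010110100
→ shifted left by 1 (mod 2^10) → 0101101000 = 360
→ shifted left by 2 (mod 2^10) → 0110100000 = 416
0b1000010110 = 1000010110
→ OR → 1110110110 = 950
→ shifted left by 2 (mod 2^10) → 1011011000 = 728

728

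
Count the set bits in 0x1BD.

0x1BD = 110111101
Count the 1s: 1 + 1 + 1 + 1 + 1 + 1 + 1 = 7

7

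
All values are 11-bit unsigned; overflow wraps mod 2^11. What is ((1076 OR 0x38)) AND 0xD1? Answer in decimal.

1076 = 10000110100
0x38 = 00000111000
→ OR → 10000111100 = 1084
0xD1 = 00011010001
→ AND → 00000010000 = 16

16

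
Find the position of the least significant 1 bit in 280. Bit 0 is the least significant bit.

280 = 100011000
Trailing zeros: 3, so the lowest set bit is bit 3 (value 8).

3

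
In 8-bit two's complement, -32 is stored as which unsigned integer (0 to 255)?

224

32 in 8 bits: 00100000
Invert: 11011111
Add 1:  11100000 = 224
(Check: 2^8 - 32 = 256 - 32 = 224.)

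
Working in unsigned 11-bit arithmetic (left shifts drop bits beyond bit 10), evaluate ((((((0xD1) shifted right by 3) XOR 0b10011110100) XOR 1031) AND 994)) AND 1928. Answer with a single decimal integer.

0xD1 = 00011010001
→ shifted right by 3 → 00000011010 = 26
0b10011110100 = 10011110100
→ XOR → 10011101110 = 1262
1031 = 10000000111
→ XOR → 00011101001 = 233
994 = 01111100010
→ AND → 00011100000 = 224
1928 = 11110001000
→ AND → 00010000000 = 128

128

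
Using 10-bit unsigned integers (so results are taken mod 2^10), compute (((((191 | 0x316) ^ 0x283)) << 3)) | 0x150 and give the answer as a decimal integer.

191 = 0010111111
0x316 = 1100010110
→ | → 1110111111 = 959
0x283 = 1010000011
→ ^ → 0100111100 = 316
→ << 3 (mod 2^10) → 0111100000 = 480
0x150 = 0101010000
→ | → 0111110000 = 496

496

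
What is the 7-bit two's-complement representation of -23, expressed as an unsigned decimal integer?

23 in 7 bits: 0010111
Invert: 1101000
Add 1:  1101001 = 105
(Check: 2^7 - 23 = 128 - 23 = 105.)

105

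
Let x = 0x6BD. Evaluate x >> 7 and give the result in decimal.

13

0x6BD = 11010111101
shift right by 7 → 00000001101 = 13
(equivalently, floor(1725 / 128))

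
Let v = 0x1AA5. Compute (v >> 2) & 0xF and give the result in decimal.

v = 1101010100101
Shift right by 2: 11010101001
Mask low 4 bits: 1001 = 9

9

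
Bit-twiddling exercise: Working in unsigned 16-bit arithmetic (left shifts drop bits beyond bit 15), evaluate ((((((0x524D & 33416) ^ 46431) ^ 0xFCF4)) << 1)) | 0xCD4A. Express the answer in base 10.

0x524D = 0101001001001101
33416 = 1000001010001000
→ & → 0000001000001000 = 520
46431 = 1011010101011111
→ ^ → 1011011101010111 = 46935
0xFCF4 = 1111110011110100
→ ^ → 0100101110100011 = 19363
→ << 1 (mod 2^16) → 1001011101000110 = 38726
0xCD4A = 1100110101001010
→ | → 1101111101001110 = 57166

57166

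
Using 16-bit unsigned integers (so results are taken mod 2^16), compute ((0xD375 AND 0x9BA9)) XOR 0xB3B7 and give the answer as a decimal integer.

0xD375 = 1101001101110101
0x9BA9 = 1001101110101001
→ AND → 1001001100100001 = 37665
0xB3B7 = 1011001110110111
→ XOR → 0010000010010110 = 8342

8342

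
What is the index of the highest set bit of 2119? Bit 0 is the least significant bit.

11

2119 = 100001000111
The topmost 1 is at position 11 (since 2^11 = 2048 ≤ 2119 < 4096).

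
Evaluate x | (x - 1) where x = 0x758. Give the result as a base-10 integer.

x = 11101011000 = 1880
x - 1 = 11101010111
OR    = 11101011111 = 1887
(x | (x - 1) sets all bits below the lowest set bit.)

1887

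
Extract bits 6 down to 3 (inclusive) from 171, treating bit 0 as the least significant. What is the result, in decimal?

v = 00010101011
Shift right by 3: 00010101
Mask low 4 bits: 0101 = 5

5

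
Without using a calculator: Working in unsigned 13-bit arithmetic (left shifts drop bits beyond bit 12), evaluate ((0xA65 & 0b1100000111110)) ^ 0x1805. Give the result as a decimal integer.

0xA65 = 0101001100101
0b1100000111110 = 1100000111110
→ & → 0100000100100 = 2084
0x1805 = 1100000000101
→ ^ → 1000000100001 = 4129

4129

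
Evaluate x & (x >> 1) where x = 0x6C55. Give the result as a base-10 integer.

9216

x = 110110001010101 = 27733
x>>1 = 011011000101010
AND  = 010010000000000 = 9216
(x & (x >> 1) has a 1 wherever x has two consecutive 1 bits.)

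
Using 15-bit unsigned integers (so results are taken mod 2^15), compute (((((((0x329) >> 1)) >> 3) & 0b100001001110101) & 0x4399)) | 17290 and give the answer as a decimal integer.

0x329 = 000001100101001
→ >> 1 → 000000110010100 = 404
→ >> 3 → 000000000110010 = 50
0b100001001110101 = 100001001110101
→ & → 000000000110000 = 48
0x4399 = 100001110011001
→ & → 000000000010000 = 16
17290 = 100001110001010
→ | → 100001110011010 = 17306

17306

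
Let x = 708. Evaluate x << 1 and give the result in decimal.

1416

708 = 01011000100
shift left by 1 → 10110001000 = 1416
(equivalently, 708 × 2^1 = 708 × 2)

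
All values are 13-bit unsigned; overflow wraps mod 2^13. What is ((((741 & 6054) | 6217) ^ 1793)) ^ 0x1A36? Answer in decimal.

2010

741 = 0001011100101
6054 = 1011110100110
→ & → 0001010100100 = 676
6217 = 1100001001001
→ | → 1101011101101 = 6893
1793 = 0011100000001
→ ^ → 1110111101100 = 7660
0x1A36 = 1101000110110
→ ^ → 0011111011010 = 2010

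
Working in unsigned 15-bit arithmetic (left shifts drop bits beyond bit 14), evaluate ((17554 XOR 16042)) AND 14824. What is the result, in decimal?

14376

17554 = 100010010010010
16042 = 011111010101010
→ XOR → 111101000111000 = 31288
14824 = 011100111101000
→ AND → 011100000101000 = 14376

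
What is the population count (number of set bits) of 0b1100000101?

4

n = 1100000101
Count the 1s: 1 + 1 + 1 + 1 = 4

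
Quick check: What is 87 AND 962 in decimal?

66

87 = 0001010111
962 = 1111000010
AND → 0001000010 = 66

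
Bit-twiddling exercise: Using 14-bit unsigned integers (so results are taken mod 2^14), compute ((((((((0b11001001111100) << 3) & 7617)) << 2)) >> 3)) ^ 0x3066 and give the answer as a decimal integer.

12422

0b11001001111100 = 11001001111100
→ << 3 (mod 2^14) → 01001111100000 = 5088
7617 = 01110111000001
→ & → 01000111000000 = 4544
→ << 2 (mod 2^14) → 00011100000000 = 1792
→ >> 3 → 00000011100000 = 224
0x3066 = 11000001100110
→ ^ → 11000010000110 = 12422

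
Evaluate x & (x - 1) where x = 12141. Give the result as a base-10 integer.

12140

x = 10111101101101 = 12141
x - 1 = 10111101101100
AND   = 10111101101100 = 12140
(x & (x - 1) clears the lowest set bit of x.)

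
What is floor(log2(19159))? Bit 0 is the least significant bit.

19159 = 100101011010111
The topmost 1 is at position 14 (since 2^14 = 16384 ≤ 19159 < 32768).

14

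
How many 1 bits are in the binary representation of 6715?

8

6715 = 1101000111011
Count the 1s: 1 + 1 + 1 + 1 + 1 + 1 + 1 + 1 = 8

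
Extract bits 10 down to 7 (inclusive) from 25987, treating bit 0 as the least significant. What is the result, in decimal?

11

v = 0110010110000011
Shift right by 7: 011001011
Mask low 4 bits: 1011 = 11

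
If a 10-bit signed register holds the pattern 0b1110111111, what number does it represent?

pattern = 1110111111 (MSB is 1 ⇒ negative)
Invert: 0001000000, add 1 → 0001000001 = 65, so the value is -65.
(Equivalently: 959 - 2^10 = 959 - 1024 = -65.)

-65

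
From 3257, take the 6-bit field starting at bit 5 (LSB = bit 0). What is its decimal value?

37

v = 110010111001
Shift right by 5: 1100101
Mask low 6 bits: 100101 = 37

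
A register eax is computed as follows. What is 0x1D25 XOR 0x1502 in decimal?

0x1D25 = 1110100100101
0x1502 = 1010100000010
XOR → 0100000100111 = 2087

2087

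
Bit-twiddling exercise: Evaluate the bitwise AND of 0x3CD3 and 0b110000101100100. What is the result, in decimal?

0x3CD3 = 011110011010011
b = 110000101100100
AND → 010000001000000 = 8256

8256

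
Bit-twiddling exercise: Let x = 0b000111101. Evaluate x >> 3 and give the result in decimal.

x = 111101
shift right by 3 → 000111 = 7
(equivalently, floor(61 / 8))

7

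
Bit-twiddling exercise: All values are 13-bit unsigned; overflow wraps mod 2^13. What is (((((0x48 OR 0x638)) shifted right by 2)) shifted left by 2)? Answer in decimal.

0x48 = 0000001001000
0x638 = 0011000111000
→ OR → 0011001111000 = 1656
→ shifted right by 2 → 0000110011110 = 414
→ shifted left by 2 (mod 2^13) → 0011001111000 = 1656

1656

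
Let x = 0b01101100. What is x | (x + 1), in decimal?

x = 1101100 = 108
x + 1 = 1101101
OR    = 1101101 = 109
(x | (x + 1) sets the lowest cleared bit.)

109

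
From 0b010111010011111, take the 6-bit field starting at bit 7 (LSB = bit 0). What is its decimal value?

v = 010111010011111
Shift right by 7: 01011101
Mask low 6 bits: 011101 = 29

29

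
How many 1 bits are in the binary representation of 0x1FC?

7

0x1FC = 111111100
Count the 1s: 1 + 1 + 1 + 1 + 1 + 1 + 1 = 7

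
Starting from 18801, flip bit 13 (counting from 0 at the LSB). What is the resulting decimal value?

x = 100100101110001
bit 13 is currently 0; toggle it via x ^ (1 << 13) = x ^ 8192
→ 110100101110001 = 26993

26993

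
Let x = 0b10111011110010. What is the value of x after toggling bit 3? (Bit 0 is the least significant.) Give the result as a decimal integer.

x = 10111011110010
bit 3 is currently 0; toggle it via x ^ (1 << 3) = x ^ 8
→ 10111011111010 = 12026

12026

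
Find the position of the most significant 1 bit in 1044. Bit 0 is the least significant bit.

10

1044 = 10000010100
The topmost 1 is at position 10 (since 2^10 = 1024 ≤ 1044 < 2048).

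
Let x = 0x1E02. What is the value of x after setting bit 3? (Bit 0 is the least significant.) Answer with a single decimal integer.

x = 1111000000010
bit 3 is currently 0; set it via x | (1 << 3) = x | 8
→ 1111000001010 = 7690

7690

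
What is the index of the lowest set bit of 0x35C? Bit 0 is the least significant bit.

0x35C = 1101011100
Trailing zeros: 2, so the lowest set bit is bit 2 (value 4).

2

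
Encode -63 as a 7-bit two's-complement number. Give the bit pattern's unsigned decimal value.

63 in 7 bits: 0111111
Invert: 1000000
Add 1:  1000001 = 65
(Check: 2^7 - 63 = 128 - 63 = 65.)

65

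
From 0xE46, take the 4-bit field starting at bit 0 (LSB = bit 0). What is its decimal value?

v = 111001000110
Shift right by 0: 111001000110
Mask low 4 bits: 0110 = 6

6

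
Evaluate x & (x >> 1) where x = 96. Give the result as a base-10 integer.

x = 1100000 = 96
x>>1 = 0110000
AND  = 0100000 = 32
(x & (x >> 1) has a 1 wherever x has two consecutive 1 bits.)

32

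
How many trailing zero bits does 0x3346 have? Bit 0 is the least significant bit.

0x3346 = 11001101000110
Trailing zeros: 1, so the lowest set bit is bit 1 (value 2).

1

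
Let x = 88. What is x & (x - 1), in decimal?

x = 1011000 = 88
x - 1 = 1010111
AND   = 1010000 = 80
(x & (x - 1) clears the lowest set bit of x.)

80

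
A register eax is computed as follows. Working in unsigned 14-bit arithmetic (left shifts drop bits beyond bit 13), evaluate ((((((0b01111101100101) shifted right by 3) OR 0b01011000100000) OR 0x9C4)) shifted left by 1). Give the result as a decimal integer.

0b01111101100101 = 01111101100101
→ shifted right by 3 → 00001111101100 = 1004
0b01011000100000 = 01011000100000
→ OR → 01011111101100 = 6124
0x9C4 = 00100111000100
→ OR → 01111111101100 = 8172
→ shifted left by 1 (mod 2^14) → 11111111011000 = 16344

16344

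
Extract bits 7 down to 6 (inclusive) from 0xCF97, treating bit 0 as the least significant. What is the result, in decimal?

2

v = 1100111110010111
Shift right by 6: 1100111110
Mask low 2 bits: 10 = 2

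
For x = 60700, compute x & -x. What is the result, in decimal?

x = 1110110100011100 = 60700
-x (two's complement) = …0001001011100100
AND   = 0000000000000100 = 4
(x & -x isolates the lowest set bit of x.)

4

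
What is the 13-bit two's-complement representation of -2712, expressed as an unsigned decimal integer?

2712 in 13 bits: 0101010011000
Invert: 1010101100111
Add 1:  1010101101000 = 5480
(Check: 2^13 - 2712 = 8192 - 2712 = 5480.)

5480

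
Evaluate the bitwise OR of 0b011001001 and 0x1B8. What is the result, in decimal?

a = 011001001
0x1B8 = 110111000
 OR → 111111001 = 505

505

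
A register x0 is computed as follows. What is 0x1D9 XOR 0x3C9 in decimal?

0x1D9 = 0111011001
0x3C9 = 1111001001
XOR → 1000010000 = 528

528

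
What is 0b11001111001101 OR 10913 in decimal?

a = 11001111001101
10913 = 10101010100001
 OR → 11101111101101 = 15341

15341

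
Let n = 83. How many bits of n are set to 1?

4

83 = 1010011
Count the 1s: 1 + 1 + 1 + 1 = 4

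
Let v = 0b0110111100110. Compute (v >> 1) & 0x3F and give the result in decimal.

51

v = 0110111100110
Shift right by 1: 011011110011
Mask low 6 bits: 110011 = 51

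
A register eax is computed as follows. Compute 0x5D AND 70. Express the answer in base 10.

68

0x5D = 1011101
70 = 1000110
AND → 1000100 = 68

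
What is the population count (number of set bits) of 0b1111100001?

6

n = 1111100001
Count the 1s: 1 + 1 + 1 + 1 + 1 + 1 = 6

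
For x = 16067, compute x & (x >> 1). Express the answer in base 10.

7745

x = 11111011000011 = 16067
x>>1 = 01111101100001
AND  = 01111001000001 = 7745
(x & (x >> 1) has a 1 wherever x has two consecutive 1 bits.)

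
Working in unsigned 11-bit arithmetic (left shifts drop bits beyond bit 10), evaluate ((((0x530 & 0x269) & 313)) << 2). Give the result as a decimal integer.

0x530 = 10100110000
0x269 = 01001101001
→ & → 00000100000 = 32
313 = 00100111001
→ & → 00000100000 = 32
→ << 2 (mod 2^11) → 00010000000 = 128

128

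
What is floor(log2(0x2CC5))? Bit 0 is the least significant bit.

0x2CC5 = 10110011000101
The topmost 1 is at position 13 (since 2^13 = 8192 ≤ 11461 < 16384).

13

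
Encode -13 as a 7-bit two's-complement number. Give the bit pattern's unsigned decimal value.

115

13 in 7 bits: 0001101
Invert: 1110010
Add 1:  1110011 = 115
(Check: 2^7 - 13 = 128 - 13 = 115.)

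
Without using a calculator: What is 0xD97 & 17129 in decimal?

0xD97 = 000110110010111
17129 = 100001011101001
AND → 000000010000001 = 129

129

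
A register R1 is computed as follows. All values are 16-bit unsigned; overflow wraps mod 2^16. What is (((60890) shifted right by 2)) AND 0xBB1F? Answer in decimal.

60890 = 1110110111011010
→ shifted right by 2 → 0011101101110110 = 15222
0xBB1F = 1011101100011111
→ AND → 0011101100010110 = 15126

15126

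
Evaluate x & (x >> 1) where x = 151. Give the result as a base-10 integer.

3

x = 10010111 = 151
x>>1 = 01001011
AND  = 00000011 = 3
(x & (x >> 1) has a 1 wherever x has two consecutive 1 bits.)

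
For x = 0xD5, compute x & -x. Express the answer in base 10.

1

x = 11010101 = 213
-x (two's complement) = …00101011
AND   = 00000001 = 1
(x & -x isolates the lowest set bit of x.)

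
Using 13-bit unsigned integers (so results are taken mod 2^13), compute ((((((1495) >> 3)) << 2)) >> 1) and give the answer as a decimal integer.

372

1495 = 0010111010111
→ >> 3 → 0000010111010 = 186
→ << 2 (mod 2^13) → 0001011101000 = 744
→ >> 1 → 0000101110100 = 372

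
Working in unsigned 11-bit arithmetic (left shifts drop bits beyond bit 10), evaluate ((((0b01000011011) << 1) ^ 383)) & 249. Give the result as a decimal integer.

0b01000011011 = 01000011011
→ << 1 (mod 2^11) → 10000110110 = 1078
383 = 00101111111
→ ^ → 10101001001 = 1353
249 = 00011111001
→ & → 00001001001 = 73

73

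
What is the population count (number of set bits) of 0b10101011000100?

n = 10101011000100
Count the 1s: 1 + 1 + 1 + 1 + 1 + 1 = 6

6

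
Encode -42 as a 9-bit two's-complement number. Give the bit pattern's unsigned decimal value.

42 in 9 bits: 000101010
Invert: 111010101
Add 1:  111010110 = 470
(Check: 2^9 - 42 = 512 - 42 = 470.)

470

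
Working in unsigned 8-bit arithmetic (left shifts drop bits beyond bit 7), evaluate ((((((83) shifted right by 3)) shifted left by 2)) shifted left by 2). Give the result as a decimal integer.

83 = 01010011
→ shifted right by 3 → 00001010 = 10
→ shifted left by 2 (mod 2^8) → 00101000 = 40
→ shifted left by 2 (mod 2^8) → 10100000 = 160

160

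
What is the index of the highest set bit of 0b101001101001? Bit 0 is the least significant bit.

0b101001101001 = 101001101001
The topmost 1 is at position 11 (since 2^11 = 2048 ≤ 2665 < 4096).

11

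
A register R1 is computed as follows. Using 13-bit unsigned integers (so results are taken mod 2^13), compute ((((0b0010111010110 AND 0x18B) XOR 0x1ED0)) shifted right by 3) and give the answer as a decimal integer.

1002

0b0010111010110 = 0010111010110
0x18B = 0000110001011
→ AND → 0000110000010 = 386
0x1ED0 = 1111011010000
→ XOR → 1111101010010 = 8018
→ shifted right by 3 → 0001111101010 = 1002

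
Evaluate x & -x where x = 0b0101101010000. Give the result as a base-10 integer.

x = 101101010000 = 2896
-x (two's complement) = …010010110000
AND   = 000000010000 = 16
(x & -x isolates the lowest set bit of x.)

16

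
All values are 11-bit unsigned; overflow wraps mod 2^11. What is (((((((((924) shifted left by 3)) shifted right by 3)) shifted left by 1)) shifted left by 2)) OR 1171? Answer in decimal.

1267

924 = 01110011100
→ shifted left by 3 (mod 2^11) → 10011100000 = 1248
→ shifted right by 3 → 00010011100 = 156
→ shifted left by 1 (mod 2^11) → 00100111000 = 312
→ shifted left by 2 (mod 2^11) → 10011100000 = 1248
1171 = 10010010011
→ OR → 10011110011 = 1267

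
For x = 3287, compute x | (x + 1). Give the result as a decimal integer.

3295

x = 110011010111 = 3287
x + 1 = 110011011000
OR    = 110011011111 = 3295
(x | (x + 1) sets the lowest cleared bit.)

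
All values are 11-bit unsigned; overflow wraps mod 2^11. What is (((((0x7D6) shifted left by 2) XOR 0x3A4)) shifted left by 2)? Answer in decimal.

0x7D6 = 11111010110
→ shifted left by 2 (mod 2^11) → 11101011000 = 1880
0x3A4 = 01110100100
→ XOR → 10011111100 = 1276
→ shifted left by 2 (mod 2^11) → 01111110000 = 1008

1008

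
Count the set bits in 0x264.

4

0x264 = 1001100100
Count the 1s: 1 + 1 + 1 + 1 = 4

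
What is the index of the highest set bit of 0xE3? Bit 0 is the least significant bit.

0xE3 = 11100011
The topmost 1 is at position 7 (since 2^7 = 128 ≤ 227 < 256).

7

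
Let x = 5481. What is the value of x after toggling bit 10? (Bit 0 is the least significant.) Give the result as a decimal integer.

4457

x = 01010101101001
bit 10 is currently 1; toggle it via x ^ (1 << 10) = x ^ 1024
→ 01000101101001 = 4457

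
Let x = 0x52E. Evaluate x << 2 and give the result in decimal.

0x52E = 0010100101110
shift left by 2 → 1010010111000 = 5304
(equivalently, 1326 × 2^2 = 1326 × 4)

5304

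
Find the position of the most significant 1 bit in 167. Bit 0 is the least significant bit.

7

167 = 10100111
The topmost 1 is at position 7 (since 2^7 = 128 ≤ 167 < 256).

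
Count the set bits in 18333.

18333 = 100011110011101
Count the 1s: 1 + 1 + 1 + 1 + 1 + 1 + 1 + 1 + 1 = 9

9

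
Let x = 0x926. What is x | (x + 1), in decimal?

x = 100100100110 = 2342
x + 1 = 100100100111
OR    = 100100100111 = 2343
(x | (x + 1) sets the lowest cleared bit.)

2343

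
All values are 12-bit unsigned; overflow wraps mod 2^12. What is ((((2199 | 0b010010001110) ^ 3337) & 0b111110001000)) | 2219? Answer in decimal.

2475

2199 = 100010010111
0b010010001110 = 010010001110
→ | → 110010011111 = 3231
3337 = 110100001001
→ ^ → 000110010110 = 406
0b111110001000 = 111110001000
→ & → 000110000000 = 384
2219 = 100010101011
→ | → 100110101011 = 2475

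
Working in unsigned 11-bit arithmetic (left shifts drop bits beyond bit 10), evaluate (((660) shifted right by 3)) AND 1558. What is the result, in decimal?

18

660 = 01010010100
→ shifted right by 3 → 00001010010 = 82
1558 = 11000010110
→ AND → 00000010010 = 18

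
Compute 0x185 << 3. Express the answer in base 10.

3112

0x185 = 000110000101
shift left by 3 → 110000101000 = 3112
(equivalently, 389 × 2^3 = 389 × 8)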